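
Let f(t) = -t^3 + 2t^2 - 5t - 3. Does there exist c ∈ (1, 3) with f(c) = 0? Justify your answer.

f(1) = -7 and f(3) = -27, both negative.
f'(t) = -3t^2 + 4t - 5 has discriminant 4² − 4·(-3)·(-5) = -44 < 0, so f' has no real roots and is negative for every real t.
So f is strictly decreasing; between 1 and 3 its values lie between f(1) = -7 and f(3) = -27, all negative. Therefore f has no root in (1, 3).

No.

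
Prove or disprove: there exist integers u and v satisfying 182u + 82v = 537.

There are no such integers.

Any value of 182u + 82v is a multiple of gcd(182, 82) = 2.
But 537 = 2·268 + 1, so 2 ∤ 537.
Hence no integers u, v satisfy the equation.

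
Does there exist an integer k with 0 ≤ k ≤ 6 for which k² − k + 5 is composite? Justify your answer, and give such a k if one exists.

k = 6

At k = 6: 6² − 6 + 5 = 35 = 5·7, which is composite.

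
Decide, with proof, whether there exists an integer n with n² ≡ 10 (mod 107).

n = 44 works: 44² = 1936, and 1936 − 10 = 1926 = 18·107.

n = 44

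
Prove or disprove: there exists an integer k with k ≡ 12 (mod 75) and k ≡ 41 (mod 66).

There is no such integer.

Both moduli are multiples of 3 = gcd(75, 66), so any solution would satisfy k ≡ 12 and k ≡ 41 modulo 3 simultaneously.
But 12 mod 3 = 0 while 41 mod 3 = 2, a contradiction.
Therefore no such k exists.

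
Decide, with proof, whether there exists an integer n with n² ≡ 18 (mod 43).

43 is prime, so by Euler's criterion 18 is a square mod 43 iff 18^((43−1)/2) = 18^21 ≡ 1 (mod 43).
Repeated squaring mod 43: 18^2 = 324 ≡ 23; 18^4 ≡ 23² = 529 ≡ 13; 18^8 ≡ 13² = 169 ≡ 40; 18^16 ≡ 40² = 1600 ≡ 9.
Since 21 = 16 + 4 + 1, 18^21 ≡ 9 · 13 · 18; multiplying out mod 43: 9·13 = 117 ≡ 31, then 31·18 = 558 ≡ 42. Thus 18^21 ≡ 42 ≡ −1 (mod 43).
By Euler's criterion 18 is a quadratic non-residue mod 43: no n satisfies n² ≡ 18 (mod 43).

No such integer exists.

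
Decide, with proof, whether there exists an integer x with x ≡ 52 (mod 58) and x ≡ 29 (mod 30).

No such integer exists.

Both moduli are multiples of 2 = gcd(58, 30), so any solution would satisfy x ≡ 52 and x ≡ 29 modulo 2 simultaneously.
These are incompatible: 52 − 29 = 23 is not divisible by 2.
Therefore no such x exists.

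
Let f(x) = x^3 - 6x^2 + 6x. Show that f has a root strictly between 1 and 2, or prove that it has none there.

f(1) = 1 and f(2) = -4, which have opposite signs.
f is continuous everywhere (it is a polynomial), in particular on [1, 2].
By the Intermediate Value Theorem, f takes the value 0 somewhere in the open interval.

Such a root exists.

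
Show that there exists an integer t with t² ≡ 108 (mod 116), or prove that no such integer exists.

No, no such integer exists.

Reduce modulo the prime factor 29 of 116: any solution would satisfy t² ≡ 21 (mod 29).
Apply Euler's criterion with the prime 29: 21 is a quadratic residue iff 21^14 ≡ 1 (mod 29), and a non-residue iff it is ≡ −1.
Squaring successively (mod 29): 21^2 = 441 ≡ 6; 21^4 ≡ 6² = 36 ≡ 7; 21^8 ≡ 7² = 49 ≡ 20.
Since 14 = 8 + 4 + 2, 21^14 ≡ 20 · 7 · 6; multiplying out mod 29: 20·7 = 140 ≡ 24, then 24·6 = 144 ≡ 28. Thus 21^14 ≡ 28 ≡ −1 (mod 29).
The value −1 means 21 is a non-residue modulo 29, so t² ≡ 21 (mod 29) is impossible.
So 21 is not a square mod 29, and hence 108 is not a square mod 116.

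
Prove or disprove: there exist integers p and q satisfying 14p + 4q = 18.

p = 1, q = 1

gcd(14, 4) = 2, and 2 divides 18, so integer solutions exist.
Dividing through by 2 reduces the equation to 7p + 2q = 9.
Dividing repeatedly: 7 = 3·2 + 1, 2 = 2·1 + 0.
Working back up the chain: 1 = 7 − 3·2. So 7·1 + 2·(-3) = 1.
Times 9: 7·9 + 2·(-27) = 9, so (9, -27) solves it.
Shifting by a multiple of (2, −7) keeps it a solution: p = 9 − 4·2 = 1, q = -27 + 4·7 = 1.
Check: 14·1 + 4·1 = 14 + 4 = 18. ✓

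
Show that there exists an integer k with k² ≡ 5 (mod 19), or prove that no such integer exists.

k = 9 works: 9² = 81, and 81 − 5 = 76 = 4·19.

k = 9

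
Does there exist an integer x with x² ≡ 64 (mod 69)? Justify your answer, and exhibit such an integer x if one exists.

x = 8

Take x = 8. Then 8² = 64, and since 0 ≤ 64 < 69 this is already reduced: 8² ≡ 64 (mod 69).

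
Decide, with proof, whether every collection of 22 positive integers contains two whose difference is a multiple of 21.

Yes.

There are exactly 21 possible remainders on division by 21.
With 22 integers and only 21 classes, the pigeonhole principle forces two of them, say a and b, into the same class.
Equal remainders mean a − b ≡ 0 (mod 21), so 21 divides their difference.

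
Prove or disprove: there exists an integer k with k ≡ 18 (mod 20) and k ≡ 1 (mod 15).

No such integer exists.

Both moduli are multiples of 5 = gcd(20, 15), so any solution would satisfy k ≡ 18 and k ≡ 1 modulo 5 simultaneously.
But 18 mod 5 = 3 while 1 mod 5 = 1, a contradiction.
So no integer satisfies both congruences.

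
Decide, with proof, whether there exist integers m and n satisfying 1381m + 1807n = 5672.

1381 and 1807 are coprime, so 1381m + 1807n ranges over all of ℤ.
Euclidean algorithm: 1807 = 1·1381 + 426, 1381 = 3·426 + 103, 426 = 4·103 + 14, 103 = 7·14 + 5, 14 = 2·5 + 4, 5 = 1·4 + 1, 4 = 4·1 + 0.
Unwinding: 1 = 5 − 1·4 = 5 − (14 − 2·5) = −14 + 3·5 = −14 + 3·(103 − 7·14) = 3·103 − 22·14 = 3·103 − 22·(426 − 4·103) = −22·426 + 91·103 = −22·426 + 91·(1381 − 3·426) = 91·1381 − 295·426 = 91·1381 − 295·(1807 − 1·1381) = −295·1807 + 386·1381, i.e. 1381·386 + 1807·(-295) = 1.
Scaling by 5672 gives the particular solution (m, n) = (2189392, -1673240).
Subtracting 1211·1807 from m and adding 1211·1381 to n gives the tidier solution (1115, -849).
Check: 1381·1115 + 1807·(-849) = 1539815 − 1534143 = 5672. ✓

m = 1115, n = -849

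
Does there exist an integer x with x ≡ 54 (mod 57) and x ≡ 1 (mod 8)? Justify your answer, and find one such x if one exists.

The moduli 57 and 8 are coprime, so by the Chinese Remainder Theorem a unique solution modulo 456 exists.
Write x = 54 + 57t and require 54 + 57t ≡ 1 (mod 8), i.e. 57t ≡ 3 (mod 8).
57 ≡ 1 (mod 8), so this reads 1t ≡ 3 (mod 8). So t ≡ 3 (mod 8).
Taking t = 3 gives x = 54 + 57·3 = 225.
Check: 225 mod 57 = 54, 225 mod 8 = 1. ✓

x = 225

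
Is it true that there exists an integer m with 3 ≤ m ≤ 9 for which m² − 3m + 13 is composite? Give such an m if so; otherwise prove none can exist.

No, no such integer m in that range exists.

The values for m = 3, 4, …, 9 are 13, 17, 23, 31, 41, 53, 67, and each of these is prime.
So no value in the range makes the expression composite.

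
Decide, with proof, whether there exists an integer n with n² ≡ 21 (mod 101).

Take n = 83. Then 83² = 6889 = 68·101 + 21, so 83² ≡ 21 (mod 101).

n = 83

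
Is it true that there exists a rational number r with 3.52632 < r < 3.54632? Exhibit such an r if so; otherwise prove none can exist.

Scale by 11: the interval becomes (38.78952, 39.00952), which contains the integer 39.
Dividing back, 3.52632 < 39/11 < 3.54632, and 39/11 is rational.

r = 39/11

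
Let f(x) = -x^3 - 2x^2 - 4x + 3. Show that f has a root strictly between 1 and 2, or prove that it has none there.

No such root exists.

f(1) = -4 and f(2) = -21, both negative.
The derivative f'(x) = -3x^2 - 4x - 4 is a quadratic with discriminant (-4)² − 4·(-3)·(-4) = -32 < 0; it never vanishes, so it is always negative (sign of the leading coefficient).
So f is strictly decreasing; between 1 and 2 its values lie between f(1) = -4 and f(2) = -21, all negative. Therefore f has no root in (1, 2).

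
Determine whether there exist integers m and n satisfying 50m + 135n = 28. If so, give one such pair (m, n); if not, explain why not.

Both 50 and 135 are divisible by gcd(50, 135) = 5, hence so is any combination 50m + 135n.
But 28 is not a multiple of 5 (it leaves remainder 3).
Hence no integers m, n satisfy the equation.

No, no such integers exist.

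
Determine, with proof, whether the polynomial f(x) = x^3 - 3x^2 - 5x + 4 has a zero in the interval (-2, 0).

f(-2) = -6 and f(0) = 4, which have opposite signs.
f is continuous everywhere (it is a polynomial), in particular on [-2, 0].
By the Intermediate Value Theorem, f takes the value 0 somewhere in the open interval.

Yes, f has a root in the interval.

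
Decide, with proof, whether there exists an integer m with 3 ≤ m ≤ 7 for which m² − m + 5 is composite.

m = 6

At m = 6: 6² − 6 + 5 = 35 = 5·7, which is composite.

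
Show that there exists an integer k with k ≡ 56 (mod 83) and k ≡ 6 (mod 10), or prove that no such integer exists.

k = 56

Since 83 and 10 share no common factor, CRT says the pair of congruences has a solution (unique mod 830).
Write k = 56 + 83t and require 56 + 83t ≡ 6 (mod 10), i.e. 83t ≡ 0 (mod 10).
83 ≡ 3 (mod 10), so this reads 3t ≡ 0 (mod 10). t = 0 satisfies this.
Taking t = 0 gives k = 56 + 83·0 = 56.
Indeed 56 ≡ 56 (mod 83) and 56 ≡ 6 (mod 10).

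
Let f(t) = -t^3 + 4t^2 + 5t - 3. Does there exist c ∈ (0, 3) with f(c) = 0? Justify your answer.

Such a root exists.

f(0) = -3 and f(3) = 21, which have opposite signs.
f is continuous everywhere (it is a polynomial), in particular on [0, 3].
The Intermediate Value Theorem then guarantees some c ∈ (0, 3) with f(c) = 0.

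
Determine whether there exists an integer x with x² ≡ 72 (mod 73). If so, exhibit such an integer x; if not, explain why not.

Take x = 27. Then 27² = 729 = 9·73 + 72, so 27² ≡ 72 (mod 73).

x = 27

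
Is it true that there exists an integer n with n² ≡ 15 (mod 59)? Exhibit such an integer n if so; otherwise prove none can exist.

Take n = 30. Then 30² = 900 = 15·59 + 15, so 30² ≡ 15 (mod 59).

n = 30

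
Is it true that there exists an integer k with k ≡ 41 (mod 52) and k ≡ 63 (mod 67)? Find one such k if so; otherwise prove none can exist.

k = 197

The moduli 52 and 67 are coprime, so by the Chinese Remainder Theorem a unique solution modulo 3484 exists.
Write k = 41 + 52t and require 41 + 52t ≡ 63 (mod 67), i.e. 52t ≡ 22 (mod 67).
Since 52·58 = 3016 = 45·67 + 1, the inverse of 52 mod 67 is 58.
Multiplying by 58: t ≡ 58·22 = 1276 ≡ 3 (mod 67).
Taking t = 3 gives k = 41 + 52·3 = 197.
Indeed 197 ≡ 41 (mod 52) and 197 ≡ 63 (mod 67).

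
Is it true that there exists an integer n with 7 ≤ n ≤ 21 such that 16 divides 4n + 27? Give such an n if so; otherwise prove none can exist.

No such integer n in that range exists.

The values of 4n + 27 for n = 7, 8, …, 21 are 55, 59, 63, 67, 71, 75, 79, 83, 87, 91, 95, 99, 103, 107, 111; reduced mod 16 these are 7, 11, 15, 3, 7, 11, 15, 3, 7, 11, 15, 3, 7, 11, 15.
None is 0, so 16 never divides 4n + 27 on this range.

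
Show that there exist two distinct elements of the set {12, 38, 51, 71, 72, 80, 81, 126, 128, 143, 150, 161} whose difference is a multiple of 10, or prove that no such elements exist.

The pair (12, 72) works.

12 mod 10 = 2 and 72 mod 10 = 2, so 72 − 12 = 60 = 6·10.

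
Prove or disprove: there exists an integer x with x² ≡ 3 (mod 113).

No, no such integer exists.

Apply Euler's criterion with the prime 113: 3 is a quadratic residue iff 3^56 ≡ 1 (mod 113), and a non-residue iff it is ≡ −1.
Repeated squaring mod 113: 3^2 = 9 ≡ 9; 3^4 ≡ 9² = 81 ≡ 81; 3^8 ≡ 81² = 6561 ≡ 7; 3^16 ≡ 7² = 49 ≡ 49; 3^32 ≡ 49² = 2401 ≡ 28.
Since 56 = 32 + 16 + 8, 3^56 ≡ 28 · 49 · 7; multiplying out mod 113: 28·49 = 1372 ≡ 16, then 16·7 = 112 ≡ 112. Thus 3^56 ≡ 112 ≡ −1 (mod 113).
By Euler's criterion 3 is a quadratic non-residue mod 113: no x satisfies x² ≡ 3 (mod 113).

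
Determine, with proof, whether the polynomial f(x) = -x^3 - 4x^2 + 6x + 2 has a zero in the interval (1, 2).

Such a root exists.

f(1) = 3 and f(2) = -10, which have opposite signs.
Since f is a polynomial it is continuous on [1, 2].
By the Intermediate Value Theorem, f takes the value 0 somewhere in the open interval.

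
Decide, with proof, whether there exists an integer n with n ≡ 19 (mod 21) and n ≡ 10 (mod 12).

n = 82

Here gcd(21, 12) = 3, and both 19 and 10 leave remainder 1 mod 3, so the system is consistent.
The integers ≡ 19 (mod 21) are 19, 40, 61, 82, …; their remainders mod 12 are 7, 4, 1, 10, so n = 82 is the first that is ≡ 10 (mod 12).
Indeed 82 ≡ 19 (mod 21) and 82 ≡ 10 (mod 12).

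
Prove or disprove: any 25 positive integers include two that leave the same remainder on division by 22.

True.

Each integer lies in one of the 22 residue classes modulo 22.
With 25 integers and only 22 classes, the pigeonhole principle forces two of them, say a and b, into the same class.
So a and b have equal remainders mod 22, which is exactly what was to be shown.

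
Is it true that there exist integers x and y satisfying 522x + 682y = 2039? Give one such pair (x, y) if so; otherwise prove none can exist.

There are no such integers.

Any value of 522x + 682y is a multiple of gcd(522, 682) = 2.
But 2039 = 2·1019 + 1, so 2 ∤ 2039.
So the equation is unsolvable over ℤ.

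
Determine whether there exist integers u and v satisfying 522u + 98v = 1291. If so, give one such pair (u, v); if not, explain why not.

gcd(522, 98) = 2, so every integer of the form 522u + 98v is a multiple of 2.
However 1291 leaves remainder 1 on division by 2.
Therefore 522u + 98v = 1291 has no solution in integers.

No, no such integers exist.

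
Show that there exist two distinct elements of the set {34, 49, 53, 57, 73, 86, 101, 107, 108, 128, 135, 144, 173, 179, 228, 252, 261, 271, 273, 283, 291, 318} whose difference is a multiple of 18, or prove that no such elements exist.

Yes: 49 and 283.

Both 49 and 283 leave remainder 13 on division by 18; their difference 234 = 13·18 is a multiple of 18.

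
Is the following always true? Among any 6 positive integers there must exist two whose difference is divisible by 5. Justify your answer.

Each integer lies in one of the 5 residue classes modulo 5.
With 6 integers and only 5 classes, the pigeonhole principle forces two of them, say a and b, into the same class.
Then a ≡ b (mod 5), i.e. 5 ∣ (a − b).

Yes, this is always true.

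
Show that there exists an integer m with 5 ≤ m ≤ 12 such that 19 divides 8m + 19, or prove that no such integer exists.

No, no such integer m in that range exists.

For m = 5, 6, …, 12 the values of 8m + 19 modulo 19 are 2, 10, 18, 7, 15, 4, 12, 1 respectively.
None is 0, so 19 never divides 8m + 19 on this range.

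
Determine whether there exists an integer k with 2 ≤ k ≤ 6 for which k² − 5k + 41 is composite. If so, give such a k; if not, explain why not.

k = 3

At k = 3: 3² − 5·3 + 41 = 35 = 5·7, which is composite.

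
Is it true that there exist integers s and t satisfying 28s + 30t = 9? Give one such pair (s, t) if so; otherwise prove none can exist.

There are no such integers.

Any value of 28s + 30t is a multiple of gcd(28, 30) = 2.
However 9 leaves remainder 1 on division by 2.
Hence no integers s, t satisfy the equation.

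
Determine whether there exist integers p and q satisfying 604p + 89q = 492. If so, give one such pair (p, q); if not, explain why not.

p = 35, q = -232

604 and 89 are coprime, so 604p + 89q ranges over all of ℤ.
Run the Euclidean algorithm on 604 and 89: 604 = 6·89 + 70, 89 = 1·70 + 19, 70 = 3·19 + 13, 19 = 1·13 + 6, 13 = 2·6 + 1, 6 = 6·1 + 0.
Unwinding: 1 = 13 − 2·6 = 13 − 2·(19 − 1·13) = −2·19 + 3·13 = −2·19 + 3·(70 − 3·19) = 3·70 − 11·19 = 3·70 − 11·(89 − 1·70) = −11·89 + 14·70 = −11·89 + 14·(604 − 6·89) = 14·604 − 95·89, i.e. 604·14 + 89·(-95) = 1.
Multiplying through by 492: p = 14·492 = 6888, q = (-95)·492 = -46740 is a solution.
Shifting by a multiple of (89, −604) keeps it a solution: p = 6888 − 77·89 = 35, q = -46740 + 77·604 = -232.
Indeed 604·35 + 89·(-232) = 21140 − 20648 = 492.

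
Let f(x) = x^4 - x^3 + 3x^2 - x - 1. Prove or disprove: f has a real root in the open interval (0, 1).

Yes, f has a root in the interval.

f(0) = -1 and f(1) = 1, which have opposite signs.
Since f is a polynomial it is continuous on [0, 1].
By the Intermediate Value Theorem f must vanish at some point of (0, 1).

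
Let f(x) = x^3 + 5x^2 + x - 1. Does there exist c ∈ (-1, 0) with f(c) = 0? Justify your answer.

f(-1) = 2 and f(0) = -1, which have opposite signs.
Since f is a polynomial it is continuous on [-1, 0].
By the Intermediate Value Theorem, f takes the value 0 somewhere in the open interval.

Yes, f has a root in the interval.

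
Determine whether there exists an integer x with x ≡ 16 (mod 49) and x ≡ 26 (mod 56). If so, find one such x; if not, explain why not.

No such integer exists.

gcd(49, 56) = 7. If x ≡ 16 (mod 49) and x ≡ 26 (mod 56), then x ≡ 16 (mod 7) and x ≡ 26 (mod 7).
These are incompatible: 16 − 26 = -10 is not divisible by 7.
Hence the system has no solution.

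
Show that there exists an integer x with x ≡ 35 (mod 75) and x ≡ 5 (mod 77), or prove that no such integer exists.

x = 1160

The moduli 75 and 77 are coprime, so by the Chinese Remainder Theorem a unique solution modulo 5775 exists.
Write x = 35 + 75t and require 35 + 75t ≡ 5 (mod 77), i.e. 75t ≡ 47 (mod 77).
To invert 75 modulo 77: 77 = 1·75 + 2, 75 = 37·2 + 1, 2 = 2·1 + 0, and unwinding, 1 = 75 − 37·2 = 75 − 37·(77 − 1·75) = −37·77 + 38·75. Thus 75⁻¹ ≡ 38 (mod 77).
Therefore t ≡ 38·47 = 1786 ≡ 15 (mod 77).
With t = 15: x = 35 + 75·15 = 1160.
Verify: 1160 = 15·75 + 35 and 1160 = 15·77 + 5. ✓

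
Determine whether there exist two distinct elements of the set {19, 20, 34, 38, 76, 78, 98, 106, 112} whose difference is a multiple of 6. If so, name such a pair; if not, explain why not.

20 mod 6 = 2 and 38 mod 6 = 2, so 38 − 20 = 18 = 3·6.

Yes: 20 and 38.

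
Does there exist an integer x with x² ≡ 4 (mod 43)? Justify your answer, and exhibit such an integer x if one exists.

x = 41 works: 41² = 1681, and 1681 − 4 = 1677 = 39·43.

x = 41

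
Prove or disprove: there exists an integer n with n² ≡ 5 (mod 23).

There is no such integer.

Apply Euler's criterion with the prime 23: 5 is a quadratic residue iff 5^11 ≡ 1 (mod 23), and a non-residue iff it is ≡ −1.
Squaring successively (mod 23): 5^2 = 25 ≡ 2; 5^4 ≡ 2² = 4 ≡ 4; 5^8 ≡ 4² = 16 ≡ 16.
Since 11 = 8 + 2 + 1, 5^11 ≡ 16 · 2 · 5; multiplying out mod 23: 16·2 = 32 ≡ 9, then 9·5 = 45 ≡ 22. Thus 5^11 ≡ 22 ≡ −1 (mod 23).
The value −1 means 5 is a non-residue modulo 23, so n² ≡ 5 (mod 23) is impossible.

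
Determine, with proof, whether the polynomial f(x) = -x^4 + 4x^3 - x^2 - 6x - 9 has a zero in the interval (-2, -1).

f(-2) = -49 and f(-1) = -9, both negative, so a sign-change argument is unavailable; we show f keeps this sign on the whole interval.
Substitute x = -1 − u, where 0 < u < 1 on the interval. Expanding, f(-1 − u) = -u^4 - 8u^3 - 19u^2 - 12u - 9.
The nonzero coefficients here are all negative, so for u > 0 every term is negative (or zero), and the constant term -9 is strictly negative.
Therefore f(x) < 0 throughout (-2, -1), and f has no zero there.

f has no root in that interval.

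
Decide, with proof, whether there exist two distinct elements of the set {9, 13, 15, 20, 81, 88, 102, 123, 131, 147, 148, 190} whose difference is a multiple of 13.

No such pair exists.

Reduce each element modulo 13: 9↦9, 13↦0, 15↦2, 20↦7, 81↦3, 88↦10, 102↦11, 123↦6, 131↦1, 147↦4, 148↦5, 190↦8.
These 12 residues are pairwise different, hence no difference of two elements is divisible by 13.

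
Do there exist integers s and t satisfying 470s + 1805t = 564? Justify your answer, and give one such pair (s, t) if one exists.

gcd(470, 1805) = 5, so every integer of the form 470s + 1805t is a multiple of 5.
But 564 is not a multiple of 5 (it leaves remainder 4).
Therefore 470s + 1805t = 564 has no solution in integers.

No, no such integers exist.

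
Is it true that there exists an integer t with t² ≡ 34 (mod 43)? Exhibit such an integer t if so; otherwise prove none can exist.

No such integer exists.

Apply Euler's criterion with the prime 43: 34 is a quadratic residue iff 34^21 ≡ 1 (mod 43), and a non-residue iff it is ≡ −1.
Squaring successively (mod 43): 34^2 = 1156 ≡ 38; 34^4 ≡ 38² = 1444 ≡ 25; 34^8 ≡ 25² = 625 ≡ 23; 34^16 ≡ 23² = 529 ≡ 13.
Since 21 = 16 + 4 + 1, 34^21 ≡ 13 · 25 · 34; multiplying out mod 43: 13·25 = 325 ≡ 24, then 24·34 = 816 ≡ 42. Thus 34^21 ≡ 42 ≡ −1 (mod 43).
The value −1 means 34 is a non-residue modulo 43, so t² ≡ 34 (mod 43) is impossible.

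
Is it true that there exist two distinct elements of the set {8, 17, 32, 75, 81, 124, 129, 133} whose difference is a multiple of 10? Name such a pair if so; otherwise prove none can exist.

Reduce each element modulo 10: 8↦8, 17↦7, 32↦2, 75↦5, 81↦1, 124↦4, 129↦9, 133↦3.
No residue repeats among the 8 elements, so no pair has difference ≡ 0 (mod 10).

There is no such pair.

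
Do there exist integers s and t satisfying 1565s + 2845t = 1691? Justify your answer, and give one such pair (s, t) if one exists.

Both 1565 and 2845 are divisible by gcd(1565, 2845) = 5, hence so is any combination 1565s + 2845t.
However 1691 leaves remainder 1 on division by 5.
So the equation is unsolvable over ℤ.

No such integers exist.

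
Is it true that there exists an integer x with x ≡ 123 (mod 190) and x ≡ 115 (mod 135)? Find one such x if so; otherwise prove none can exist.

No, no such integer exists.

Reduce both congruences modulo 5, which divides 190 and 135: they say x ≡ 123 (mod 5) and x ≡ 115 (mod 5).
These are incompatible: 123 − 115 = 8 is not divisible by 5.
So no integer satisfies both congruences.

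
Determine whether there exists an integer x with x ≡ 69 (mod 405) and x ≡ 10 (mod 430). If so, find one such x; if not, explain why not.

Reduce both congruences modulo 5, which divides 405 and 430: they say x ≡ 69 (mod 5) and x ≡ 10 (mod 5).
However 69 ≡ 4 and 10 ≡ 0 (mod 5), and 4 ≠ 0.
Hence the system has no solution.

No such integer exists.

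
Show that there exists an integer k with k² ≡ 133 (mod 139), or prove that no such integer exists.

No, no such integer exists.

139 is prime, so by Euler's criterion 133 is a square mod 139 iff 133^((139−1)/2) = 133^69 ≡ 1 (mod 139).
Squaring successively (mod 139): 133^2 = 17689 ≡ 36; 133^4 ≡ 36² = 1296 ≡ 45; 133^8 ≡ 45² = 2025 ≡ 79; 133^16 ≡ 79² = 6241 ≡ 125; 133^32 ≡ 125² = 15625 ≡ 57; 133^64 ≡ 57² = 3249 ≡ 52.
Since 69 = 64 + 4 + 1, 133^69 ≡ 52 · 45 · 133; multiplying out mod 139: 52·45 = 2340 ≡ 116, then 116·133 = 15428 ≡ 138. Thus 133^69 ≡ 138 ≡ −1 (mod 139).
By Euler's criterion 133 is a quadratic non-residue mod 139: no k satisfies k² ≡ 133 (mod 139).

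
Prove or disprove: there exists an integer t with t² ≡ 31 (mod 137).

No, no such integer exists.

Apply Euler's criterion with the prime 137: 31 is a quadratic residue iff 31^68 ≡ 1 (mod 137), and a non-residue iff it is ≡ −1.
Squaring successively (mod 137): 31^2 = 961 ≡ 2; 31^4 ≡ 2² = 4 ≡ 4; 31^8 ≡ 4² = 16 ≡ 16; 31^16 ≡ 16² = 256 ≡ 119; 31^32 ≡ 119² = 14161 ≡ 50; 31^64 ≡ 50² = 2500 ≡ 34.
Since 68 = 64 + 4, 31^68 ≡ 34 · 4; multiplying out mod 137: 34·4 = 136 ≡ 136. Thus 31^68 ≡ 136 ≡ −1 (mod 137).
By Euler's criterion 31 is a quadratic non-residue mod 137: no t satisfies t² ≡ 31 (mod 137).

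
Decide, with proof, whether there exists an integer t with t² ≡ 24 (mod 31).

31 is prime, so by Euler's criterion 24 is a square mod 31 iff 24^((31−1)/2) = 24^15 ≡ 1 (mod 31).
Squaring successively (mod 31): 24^2 = 576 ≡ 18; 24^4 ≡ 18² = 324 ≡ 14; 24^8 ≡ 14² = 196 ≡ 10.
Since 15 = 8 + 4 + 2 + 1, 24^15 ≡ 10 · 14 · 18 · 24; multiplying out mod 31: 10·14 = 140 ≡ 16, then 16·18 = 288 ≡ 9, then 9·24 = 216 ≡ 30. Thus 24^15 ≡ 30 ≡ −1 (mod 31).
By Euler's criterion 24 is a quadratic non-residue mod 31: no t satisfies t² ≡ 24 (mod 31).

No, no such integer exists.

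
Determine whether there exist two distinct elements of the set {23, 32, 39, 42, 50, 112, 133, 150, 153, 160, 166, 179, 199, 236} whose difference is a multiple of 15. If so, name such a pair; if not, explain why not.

Residues mod 15: 23↦8, 32↦2, 39↦9, 42↦12, 50↦5, 112↦7, 133↦13, 150↦0, 153↦3, 160↦10, 166↦1, 179↦14, 199↦4, 236↦11.
All 14 residues are distinct, so no two elements differ by a multiple of 15.

No such pair exists.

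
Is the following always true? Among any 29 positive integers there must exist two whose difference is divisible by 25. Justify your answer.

Yes, this is always true.

Partition the integers by their residue mod 25; there are 25 classes.
With 29 integers and only 25 classes, the pigeonhole principle forces two of them, say a and b, into the same class.
Then a ≡ b (mod 25), i.e. 25 ∣ (a − b).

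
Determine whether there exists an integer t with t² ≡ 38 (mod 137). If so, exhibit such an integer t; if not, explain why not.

t = 77 works: 77² = 5929, and 5929 − 38 = 5891 = 43·137.

t = 77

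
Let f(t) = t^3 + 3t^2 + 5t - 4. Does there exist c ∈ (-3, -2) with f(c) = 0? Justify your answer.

Evaluate at the endpoints: f(-3) = -19, f(-2) = -10 — same sign (negative).
f'(t) = 3t^2 + 6t + 5 has discriminant 6² − 4·3·5 = -24 < 0, so f' has no real roots and is positive for every real t.
Hence f is strictly increasing on ℝ, and in particular on [-3, -2]. A strictly monotone function with same-sign endpoint values stays negative on the whole interval, so f has no zero in (-3, -2).

f has no root in that interval.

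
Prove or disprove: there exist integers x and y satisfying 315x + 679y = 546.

Every value of 315x + 679y is a multiple of gcd(315, 679) = 7; since 7 ∣ 546, solutions exist.
Dividing through by 7 reduces the equation to 45x + 97y = 78.
Euclidean algorithm: 97 = 2·45 + 7, 45 = 6·7 + 3, 7 = 2·3 + 1, 3 = 3·1 + 0.
Working back up the chain: 1 = 7 − 2·3 = 7 − 2·(45 − 6·7) = −2·45 + 13·7 = −2·45 + 13·(97 − 2·45) = 13·97 − 28·45. So 45·(-28) + 97·13 = 1.
Times 78: 45·(-2184) + 97·1014 = 78, so (-2184, 1014) solves it.
Shifting by a multiple of (97, −45) keeps it a solution: x = -2184 + 23·97 = 47, y = 1014 − 23·45 = -21.
Indeed 315·47 + 679·(-21) = 14805 − 14259 = 546.

x = 47, y = -21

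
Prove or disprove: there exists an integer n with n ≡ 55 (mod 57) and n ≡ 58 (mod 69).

n = 1024

Here gcd(57, 69) = 3, and both 55 and 58 leave remainder 1 mod 3, so the system is consistent.
Put n = 55 + 57t, so we need 57t ≡ 3 (mod 69), equivalently (divide by 3) 19t ≡ 1 (mod 23).
Invert 19 mod 23 by the Euclidean algorithm: 23 = 1·19 + 4, 19 = 4·4 + 3, 4 = 1·3 + 1, 3 = 3·1 + 0; back-substituting, 1 = 4 − 1·3 = 4 − (19 − 4·4) = −19 + 5·4 = −19 + 5·(23 − 1·19) = 5·23 − 6·19. Hence 19·(-6) ≡ 1, so 19⁻¹ ≡ -6 ≡ 17 (mod 23).
Multiplying by 17: t ≡ 17·1 = 17 (mod 23).
Then n = 55 + 57·17 = 1024.
Verify: 1024 = 17·57 + 55 and 1024 = 14·69 + 58. ✓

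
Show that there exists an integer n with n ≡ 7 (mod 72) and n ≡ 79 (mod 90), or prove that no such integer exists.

n = 79

The moduli are not coprime: gcd(72, 90) = 18. Compatibility requires 18 ∣ (79 − 7) = 72, which holds, so solutions exist.
Step through n = 7, 7 + 72, 7 + 2·72, …: the values 7, 79 reduce mod 90 to 7, 79. The value 79 hits 79.
Verify: 79 = 1·72 + 7 and 79 = 0·90 + 79. ✓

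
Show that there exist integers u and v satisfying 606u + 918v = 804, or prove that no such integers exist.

gcd(606, 918) = 6, and 6 divides 804, so integer solutions exist.
Dividing through by 6 reduces the equation to 101u + 153v = 134.
Dividing repeatedly: 153 = 1·101 + 52, 101 = 1·52 + 49, 52 = 1·49 + 3, 49 = 16·3 + 1, 3 = 3·1 + 0.
Unwinding: 1 = 49 − 16·3 = 49 − 16·(52 − 1·49) = −16·52 + 17·49 = −16·52 + 17·(101 − 1·52) = 17·101 − 33·52 = 17·101 − 33·(153 − 1·101) = −33·153 + 50·101, i.e. 101·50 + 153·(-33) = 1.
Multiplying through by 134: u = 50·134 = 6700, v = (-33)·134 = -4422 is a solution.
Shifting by a multiple of (153, −101) keeps it a solution: u = 6700 − 43·153 = 121, v = -4422 + 43·101 = -79.
Check: 606·121 + 918·(-79) = 73326 − 72522 = 804. ✓

u = 121, v = -79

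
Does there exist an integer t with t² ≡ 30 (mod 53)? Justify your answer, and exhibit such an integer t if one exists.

No, no such integer exists.

53 is prime, so by Euler's criterion 30 is a square mod 53 iff 30^((53−1)/2) = 30^26 ≡ 1 (mod 53).
Squaring successively (mod 53): 30^2 = 900 ≡ 52; 30^4 ≡ 52² = 2704 ≡ 1; 30^8 ≡ 1² = 1 ≡ 1; 30^16 ≡ 1² = 1 ≡ 1.
Since 26 = 16 + 8 + 2, 30^26 ≡ 1 · 1 · 52; multiplying out mod 53: 1·1 = 1 ≡ 1, then 1·52 = 52 ≡ 52. Thus 30^26 ≡ 52 ≡ −1 (mod 53).
By Euler's criterion 30 is a quadratic non-residue mod 53: no t satisfies t² ≡ 30 (mod 53).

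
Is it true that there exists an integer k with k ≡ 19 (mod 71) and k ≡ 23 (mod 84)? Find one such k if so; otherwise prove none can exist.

k = 2291

The moduli 71 and 84 are coprime, so by the Chinese Remainder Theorem a unique solution modulo 5964 exists.
Any solution of the first congruence is k = 19 + 71t; substituting into the second, 71t ≡ 23 − 19 ≡ 4 (mod 84).
Invert 71 mod 84 by the Euclidean algorithm: 84 = 1·71 + 13, 71 = 5·13 + 6, 13 = 2·6 + 1, 6 = 6·1 + 0; back-substituting, 1 = 13 − 2·6 = 13 − 2·(71 − 5·13) = −2·71 + 11·13 = −2·71 + 11·(84 − 1·71) = 11·84 − 13·71. Hence 71·(-13) ≡ 1, so 71⁻¹ ≡ -13 ≡ 71 (mod 84).
Therefore t ≡ 71·4 = 284 ≡ 32 (mod 84).
Taking t = 32 gives k = 19 + 71·32 = 2291.
Indeed 2291 ≡ 19 (mod 71) and 2291 ≡ 23 (mod 84).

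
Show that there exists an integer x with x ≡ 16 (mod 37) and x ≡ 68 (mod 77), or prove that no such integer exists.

Since 37 and 77 share no common factor, CRT says the pair of congruences has a solution (unique mod 2849).
Write x = 16 + 37t and require 16 + 37t ≡ 68 (mod 77), i.e. 37t ≡ 52 (mod 77).
Invert 37 mod 77 by the Euclidean algorithm: 77 = 2·37 + 3, 37 = 12·3 + 1, 3 = 3·1 + 0; back-substituting, 1 = 37 − 12·3 = 37 − 12·(77 − 2·37) = −12·77 + 25·37. Hence 37·25 ≡ 1, so 37⁻¹ ≡ 25 (mod 77).
Multiplying by 25: t ≡ 25·52 = 1300 ≡ 68 (mod 77).
Taking t = 68 gives x = 16 + 37·68 = 2532.
Indeed 2532 ≡ 16 (mod 37) and 2532 ≡ 68 (mod 77).

x = 2532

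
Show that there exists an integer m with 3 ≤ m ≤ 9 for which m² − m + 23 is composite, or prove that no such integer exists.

m = 7

At m = 7: 7² − 7 + 23 = 65 = 5·13, which is composite.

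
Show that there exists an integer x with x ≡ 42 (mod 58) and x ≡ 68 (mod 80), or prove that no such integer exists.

gcd(58, 80) = 2. A simultaneous solution exists iff 42 ≡ 68 (mod 2); here 42 mod 2 = 0 = 68 mod 2, so it does.
Put x = 42 + 58t, so we need 58t ≡ 26 (mod 80), equivalently (divide by 2) 29t ≡ 13 (mod 40).
Invert 29 mod 40 by the Euclidean algorithm: 40 = 1·29 + 11, 29 = 2·11 + 7, 11 = 1·7 + 4, 7 = 1·4 + 3, 4 = 1·3 + 1, 3 = 3·1 + 0; back-substituting, 1 = 4 − 1·3 = 4 − (7 − 1·4) = −7 + 2·4 = −7 + 2·(11 − 1·7) = 2·11 − 3·7 = 2·11 − 3·(29 − 2·11) = −3·29 + 8·11 = −3·29 + 8·(40 − 1·29) = 8·40 − 11·29. Hence 29·(-11) ≡ 1, so 29⁻¹ ≡ -11 ≡ 29 (mod 40).
Multiplying by 29: t ≡ 29·13 = 377 ≡ 17 (mod 40).
Then x = 42 + 58·17 = 1028.
Indeed 1028 ≡ 42 (mod 58) and 1028 ≡ 68 (mod 80).

x = 1028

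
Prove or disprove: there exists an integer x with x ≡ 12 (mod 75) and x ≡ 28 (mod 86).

Since 75 and 86 share no common factor, CRT says the pair of congruences has a solution (unique mod 6450).
Write x = 12 + 75t and require 12 + 75t ≡ 28 (mod 86), i.e. 75t ≡ 16 (mod 86).
To invert 75 modulo 86: 86 = 1·75 + 11, 75 = 6·11 + 9, 11 = 1·9 + 2, 9 = 4·2 + 1, 2 = 2·1 + 0, and unwinding, 1 = 9 − 4·2 = 9 − 4·(11 − 1·9) = −4·11 + 5·9 = −4·11 + 5·(75 − 6·11) = 5·75 − 34·11 = 5·75 − 34·(86 − 1·75) = −34·86 + 39·75. Thus 75⁻¹ ≡ 39 (mod 86).
Multiplying by 39: t ≡ 39·16 = 624 ≡ 22 (mod 86).
Taking t = 22 gives x = 12 + 75·22 = 1662.
Indeed 1662 ≡ 12 (mod 75) and 1662 ≡ 28 (mod 86).

x = 1662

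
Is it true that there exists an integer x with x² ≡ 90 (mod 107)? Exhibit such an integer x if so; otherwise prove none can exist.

Take x = 25. Then 25² = 625 = 5·107 + 90, so 25² ≡ 90 (mod 107).

x = 25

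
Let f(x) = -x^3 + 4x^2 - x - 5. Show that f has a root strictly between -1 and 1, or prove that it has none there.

Yes, f has a root in the interval.

f(-1) = 1 and f(1) = -3, which have opposite signs.
Since f is a polynomial it is continuous on [-1, 1].
By the Intermediate Value Theorem f must vanish at some point of (-1, 1).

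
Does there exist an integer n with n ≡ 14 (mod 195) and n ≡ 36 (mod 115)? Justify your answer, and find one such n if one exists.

Both moduli are multiples of 5 = gcd(195, 115), so any solution would satisfy n ≡ 14 and n ≡ 36 modulo 5 simultaneously.
However 14 ≡ 4 and 36 ≡ 1 (mod 5), and 4 ≠ 1.
Hence the system has no solution.

No such integer exists.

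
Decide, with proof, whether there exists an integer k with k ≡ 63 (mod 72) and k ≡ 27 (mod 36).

k = 63

The moduli are not coprime: gcd(72, 36) = 36. Compatibility requires 36 ∣ (27 − 63) = -36, which holds, so solutions exist.
In fact k = 63 itself already satisfies 63 mod 36 = 27.
Indeed 63 ≡ 63 (mod 72) and 63 ≡ 27 (mod 36).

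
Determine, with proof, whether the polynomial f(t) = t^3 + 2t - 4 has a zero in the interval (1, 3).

f(1) = -1 and f(3) = 29, which have opposite signs.
As a polynomial, f is continuous on every closed interval.
By the Intermediate Value Theorem f must vanish at some point of (1, 3).

Yes, f has a root in the interval.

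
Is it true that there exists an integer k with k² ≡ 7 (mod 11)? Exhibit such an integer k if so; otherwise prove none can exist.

No, no such integer exists.

Since (11 − k)² ≡ k² (mod 11), it suffices to square k = 0, 1, …, 5: the residues are 0, 1, 4, 9, 5, 3.
The set of squares mod 11 is therefore {0, 1, 3, 4, 5, 9}, which does not contain 7.
Hence no integer k has k² ≡ 7 (mod 11).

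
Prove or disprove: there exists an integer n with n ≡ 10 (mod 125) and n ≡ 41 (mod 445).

gcd(125, 445) = 5. If n ≡ 10 (mod 125) and n ≡ 41 (mod 445), then n ≡ 10 (mod 5) and n ≡ 41 (mod 5).
These are incompatible: 10 − 41 = -31 is not divisible by 5.
So no integer satisfies both congruences.

No, no such integer exists.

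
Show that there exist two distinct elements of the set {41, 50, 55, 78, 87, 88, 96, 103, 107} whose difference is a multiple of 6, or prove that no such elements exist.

Both 41 and 107 leave remainder 5 on division by 6; their difference 66 = 11·6 is a multiple of 6.

41 and 107 are such a pair.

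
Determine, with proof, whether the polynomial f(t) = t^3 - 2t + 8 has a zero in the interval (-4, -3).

No.

f(-4) = -48 and f(-3) = -13, both negative, so a sign-change argument is unavailable; we show f keeps this sign on the whole interval.
Shift to the endpoint -3: with t = -3 − u (0 < u < 1), one computes f(-3 − u) = -u^3 - 9u^2 - 25u - 13.
The nonzero coefficients here are all negative, so for u > 0 every term is negative (or zero), and the constant term -13 is strictly negative.
Therefore f(t) < 0 throughout (-4, -3), and f has no zero there.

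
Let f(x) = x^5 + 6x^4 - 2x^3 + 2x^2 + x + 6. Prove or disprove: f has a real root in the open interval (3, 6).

No such root exists.

The endpoint values f(3) = 702 and f(6) = 15204 are both positive. Claim: f(x) > 0 for every x in (3, 6).
Shift to the endpoint 3: with x = 3 + u (0 < u < 3), one computes f(3 + u) = u^5 + 21u^4 + 160u^3 + 578u^2 + 1012u + 702.
The nonzero coefficients here are all positive, so for u > 0 every term is positive (or zero), and the constant term 702 is strictly positive.
Therefore f(x) > 0 throughout (3, 6), and f has no zero there.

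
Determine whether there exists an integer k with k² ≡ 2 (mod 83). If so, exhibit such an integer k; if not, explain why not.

No such integer exists.

Apply Euler's criterion with the prime 83: 2 is a quadratic residue iff 2^41 ≡ 1 (mod 83), and a non-residue iff it is ≡ −1.
Repeated squaring mod 83: 2^2 = 4 ≡ 4; 2^4 ≡ 4² = 16 ≡ 16; 2^8 ≡ 16² = 256 ≡ 7; 2^16 ≡ 7² = 49 ≡ 49; 2^32 ≡ 49² = 2401 ≡ 77.
Since 41 = 32 + 8 + 1, 2^41 ≡ 77 · 7 · 2; multiplying out mod 83: 77·7 = 539 ≡ 41, then 41·2 = 82 ≡ 82. Thus 2^41 ≡ 82 ≡ −1 (mod 83).
The value −1 means 2 is a non-residue modulo 83, so k² ≡ 2 (mod 83) is impossible.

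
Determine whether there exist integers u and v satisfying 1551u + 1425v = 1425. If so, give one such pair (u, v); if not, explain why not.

Every value of 1551u + 1425v is a multiple of gcd(1551, 1425) = 3; since 3 ∣ 1425, solutions exist.
Dividing through by 3 reduces the equation to 517u + 475v = 475.
Euclidean algorithm: 517 = 1·475 + 42, 475 = 11·42 + 13, 42 = 3·13 + 3, 13 = 4·3 + 1, 3 = 3·1 + 0.
Working back up the chain: 1 = 13 − 4·3 = 13 − 4·(42 − 3·13) = −4·42 + 13·13 = −4·42 + 13·(475 − 11·42) = 13·475 − 147·42 = 13·475 − 147·(517 − 1·475) = −147·517 + 160·475. So 517·(-147) + 475·160 = 1.
Multiplying through by 475: u = (-147)·475 = -69825, v = 160·475 = 76000 is a solution.
Shifting by a multiple of (475, −517) keeps it a solution: u = -69825 + 147·475 = 0, v = 76000 − 147·517 = 1.
Check: 1551·0 + 1425·1 = 0 + 1425 = 1425. ✓

u = 0, v = 1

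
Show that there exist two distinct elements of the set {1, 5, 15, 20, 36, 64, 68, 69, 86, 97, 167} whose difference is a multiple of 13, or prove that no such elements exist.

Two integers differ by a multiple of 13 exactly when they have the same residue mod 13. The residues are 1↦1, 5↦5, 15↦2, 20↦7, 36↦10, 64↦12, 68↦3, 69↦4, 86↦8, 97↦6, 167↦11.
No residue repeats among the 11 elements, so no pair has difference ≡ 0 (mod 13).

No such pair exists.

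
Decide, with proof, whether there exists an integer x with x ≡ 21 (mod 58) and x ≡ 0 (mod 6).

Reduce both congruences modulo 2, which divides 58 and 6: they say x ≡ 21 (mod 2) and x ≡ 0 (mod 2).
However 21 ≡ 1 and 0 ≡ 0 (mod 2), and 1 ≠ 0.
Therefore no such x exists.

No such integer exists.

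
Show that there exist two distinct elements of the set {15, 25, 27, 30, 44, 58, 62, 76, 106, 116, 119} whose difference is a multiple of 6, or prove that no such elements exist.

The pair (15, 27) works.

Both 15 and 27 leave remainder 3 on division by 6; their difference 12 = 2·6 is a multiple of 6.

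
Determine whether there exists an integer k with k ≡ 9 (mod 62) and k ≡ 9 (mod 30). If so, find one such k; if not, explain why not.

The moduli are not coprime: gcd(62, 30) = 2. Compatibility requires 2 ∣ (9 − 9) = 0, which holds, so solutions exist.
The smallest candidate k = 9 works directly: 9 ≡ 9 (mod 30).
Check: 9 mod 62 = 9, 9 mod 30 = 9. ✓

k = 9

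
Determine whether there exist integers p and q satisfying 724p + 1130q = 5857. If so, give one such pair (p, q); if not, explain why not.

Any value of 724p + 1130q is a multiple of gcd(724, 1130) = 2.
But 5857 is not a multiple of 2 (it leaves remainder 1).
So the equation is unsolvable over ℤ.

There are no such integers.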